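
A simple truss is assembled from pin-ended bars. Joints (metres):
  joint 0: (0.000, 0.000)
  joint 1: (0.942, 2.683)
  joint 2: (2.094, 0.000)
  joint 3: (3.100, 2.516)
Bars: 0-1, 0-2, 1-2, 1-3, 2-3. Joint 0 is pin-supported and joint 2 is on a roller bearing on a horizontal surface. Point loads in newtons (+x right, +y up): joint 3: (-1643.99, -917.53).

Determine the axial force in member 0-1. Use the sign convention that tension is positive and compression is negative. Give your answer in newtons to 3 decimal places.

N=4 nodes, M=5 members, R=3 reactions → 2N=8, M+R=8
member 0 (0-1): L=2.8436, (cx,cy)=(0.3313,0.9435)
member 1 (0-2): L=2.0940, (cx,cy)=(1.0000,0.0000)
member 2 (1-2): L=2.9199, (cx,cy)=(0.3945,-0.9189)
member 3 (1-3): L=2.1645, (cx,cy)=(0.9970,-0.0772)
member 4 (2-3): L=2.7097, (cx,cy)=(0.3713,0.9285)
solve A·x = −loads:
  F[0-1] = -1626.3321 N (compression)
  F[0-2] = -1105.2277 N (compression)
  F[1-2] = +1774.2988 N (tension)
  F[1-3] = -1242.4966 N (compression)
  F[2-3] = -1091.4009 N (compression)
  Rx@0 = +1643.9900 N
  Ry@0 = +1534.5003 N
  Ry@2 = -616.9703 N

-1626.332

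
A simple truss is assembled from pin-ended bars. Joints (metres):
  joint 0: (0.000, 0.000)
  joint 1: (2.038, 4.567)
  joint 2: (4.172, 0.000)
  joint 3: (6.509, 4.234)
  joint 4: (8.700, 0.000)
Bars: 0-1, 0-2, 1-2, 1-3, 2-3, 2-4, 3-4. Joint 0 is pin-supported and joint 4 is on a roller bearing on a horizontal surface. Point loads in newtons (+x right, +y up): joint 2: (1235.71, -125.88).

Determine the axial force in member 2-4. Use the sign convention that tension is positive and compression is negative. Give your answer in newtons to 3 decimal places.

N=5 nodes, M=7 members, R=3 reactions → 2N=10, M+R=10
member 0 (0-1): L=5.0011, (cx,cy)=(0.4075,0.9132)
member 1 (0-2): L=4.1720, (cx,cy)=(1.0000,0.0000)
member 2 (1-2): L=5.0410, (cx,cy)=(0.4233,-0.9060)
member 3 (1-3): L=4.4834, (cx,cy)=(0.9972,-0.0743)
member 4 (2-3): L=4.8361, (cx,cy)=(0.4832,0.8755)
member 5 (2-4): L=4.5280, (cx,cy)=(1.0000,0.0000)
member 6 (3-4): L=4.7673, (cx,cy)=(0.4596,-0.8881)
solve A·x = −loads:
  F[0-1] = -71.7427 N (compression)
  F[0-2] = +1264.9459 N (tension)
  F[1-2] = +77.4124 N (tension)
  F[1-3] = -62.1787 N (compression)
  F[2-3] = +63.6743 N (tension)
  F[2-4] = +31.2373 N (tension)
  F[3-4] = -67.9680 N (compression)
  Rx@0 = -1235.7100 N
  Ry@0 = +65.5155 N
  Ry@4 = +60.3645 N

31.237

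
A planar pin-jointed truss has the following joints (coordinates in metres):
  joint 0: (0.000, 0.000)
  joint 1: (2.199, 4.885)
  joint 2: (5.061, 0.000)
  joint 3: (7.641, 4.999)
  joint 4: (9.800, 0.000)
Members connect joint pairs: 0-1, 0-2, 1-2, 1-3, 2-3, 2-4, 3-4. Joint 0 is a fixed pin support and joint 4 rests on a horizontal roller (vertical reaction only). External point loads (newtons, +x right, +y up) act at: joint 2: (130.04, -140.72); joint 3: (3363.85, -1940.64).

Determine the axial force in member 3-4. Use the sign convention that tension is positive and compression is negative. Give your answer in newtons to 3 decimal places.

N=5 nodes, M=7 members, R=3 reactions → 2N=10, M+R=10
member 0 (0-1): L=5.3571, (cx,cy)=(0.4105,0.9119)
member 1 (0-2): L=5.0610, (cx,cy)=(1.0000,0.0000)
member 2 (1-2): L=5.6616, (cx,cy)=(0.5055,-0.8628)
member 3 (1-3): L=5.4432, (cx,cy)=(0.9998,0.0209)
member 4 (2-3): L=5.6255, (cx,cy)=(0.4586,0.8886)
member 5 (2-4): L=4.7390, (cx,cy)=(1.0000,0.0000)
member 6 (3-4): L=5.4453, (cx,cy)=(0.3965,-0.9180)
solve A·x = −loads:
  F[0-1] = +1338.2663 N (tension)
  F[0-2] = +2944.5570 N (tension)
  F[1-2] = -1384.0156 N (compression)
  F[1-3] = +1249.2358 N (tension)
  F[2-3] = +1502.1778 N (tension)
  F[2-4] = +1425.9522 N (tension)
  F[3-4] = -3596.4503 N (compression)
  Rx@0 = -3493.8900 N
  Ry@0 = -1220.3237 N
  Ry@4 = +3301.6837 N

-3596.450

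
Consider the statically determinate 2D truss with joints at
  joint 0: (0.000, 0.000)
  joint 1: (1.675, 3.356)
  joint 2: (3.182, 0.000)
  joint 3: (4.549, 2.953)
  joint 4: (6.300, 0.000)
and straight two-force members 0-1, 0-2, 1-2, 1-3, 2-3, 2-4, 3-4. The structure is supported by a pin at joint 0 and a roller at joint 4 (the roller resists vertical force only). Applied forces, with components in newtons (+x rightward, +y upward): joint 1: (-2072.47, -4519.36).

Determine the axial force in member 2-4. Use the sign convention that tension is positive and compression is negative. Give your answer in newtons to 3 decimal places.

N=5 nodes, M=7 members, R=3 reactions → 2N=10, M+R=10
member 0 (0-1): L=3.7508, (cx,cy)=(0.4466,0.8947)
member 1 (0-2): L=3.1820, (cx,cy)=(1.0000,0.0000)
member 2 (1-2): L=3.6788, (cx,cy)=(0.4096,-0.9122)
member 3 (1-3): L=2.9021, (cx,cy)=(0.9903,-0.1389)
member 4 (2-3): L=3.2541, (cx,cy)=(0.4201,0.9075)
member 5 (2-4): L=3.1180, (cx,cy)=(1.0000,0.0000)
member 6 (3-4): L=3.4331, (cx,cy)=(0.5100,-0.8602)
solve A·x = −loads:
  F[0-1] = -4941.9401 N (compression)
  F[0-2] = +134.4701 N (tension)
  F[1-2] = -92.0895 N (compression)
  F[1-3] = -97.6929 N (compression)
  F[2-3] = +92.5730 N (tension)
  F[2-4] = +57.8574 N (tension)
  F[3-4] = -113.4382 N (compression)
  Rx@0 = +2072.4700 N
  Ry@0 = +4421.7856 N
  Ry@4 = +97.5744 N

57.857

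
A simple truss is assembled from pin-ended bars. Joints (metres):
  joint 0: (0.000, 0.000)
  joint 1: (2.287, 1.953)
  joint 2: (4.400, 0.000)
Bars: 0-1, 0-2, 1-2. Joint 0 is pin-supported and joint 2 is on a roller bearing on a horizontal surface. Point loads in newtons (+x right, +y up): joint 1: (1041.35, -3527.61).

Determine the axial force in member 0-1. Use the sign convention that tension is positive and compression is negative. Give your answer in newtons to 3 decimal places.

-1896.903

N=3 nodes, M=3 members, R=3 reactions → 2N=6, M+R=6
member 0 (0-1): L=3.0074, (cx,cy)=(0.7605,0.6494)
member 1 (0-2): L=4.4000, (cx,cy)=(1.0000,0.0000)
member 2 (1-2): L=2.8773, (cx,cy)=(0.7344,-0.6788)
solve A·x = −loads:
  F[0-1] = -1896.9033 N (compression)
  F[0-2] = +2483.8546 N (tension)
  F[1-2] = -3382.3227 N (compression)
  Rx@0 = -1041.3500 N
  Ry@0 = +1231.8371 N
  Ry@2 = +2295.7729 N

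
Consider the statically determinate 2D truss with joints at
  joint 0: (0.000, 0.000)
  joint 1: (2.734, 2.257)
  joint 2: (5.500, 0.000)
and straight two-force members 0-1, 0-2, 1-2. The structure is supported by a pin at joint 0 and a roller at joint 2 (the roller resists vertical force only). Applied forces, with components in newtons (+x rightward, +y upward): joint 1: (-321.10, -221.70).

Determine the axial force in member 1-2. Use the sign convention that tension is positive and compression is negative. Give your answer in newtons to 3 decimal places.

34.107

N=3 nodes, M=3 members, R=3 reactions → 2N=6, M+R=6
member 0 (0-1): L=3.5453, (cx,cy)=(0.7712,0.6366)
member 1 (0-2): L=5.5000, (cx,cy)=(1.0000,0.0000)
member 2 (1-2): L=3.5700, (cx,cy)=(0.7748,-0.6322)
solve A·x = −loads:
  F[0-1] = -382.1123 N (compression)
  F[0-2] = -26.4255 N (compression)
  F[1-2] = +34.1066 N (tension)
  Rx@0 = +321.1000 N
  Ry@0 = +243.2627 N
  Ry@2 = -21.5627 N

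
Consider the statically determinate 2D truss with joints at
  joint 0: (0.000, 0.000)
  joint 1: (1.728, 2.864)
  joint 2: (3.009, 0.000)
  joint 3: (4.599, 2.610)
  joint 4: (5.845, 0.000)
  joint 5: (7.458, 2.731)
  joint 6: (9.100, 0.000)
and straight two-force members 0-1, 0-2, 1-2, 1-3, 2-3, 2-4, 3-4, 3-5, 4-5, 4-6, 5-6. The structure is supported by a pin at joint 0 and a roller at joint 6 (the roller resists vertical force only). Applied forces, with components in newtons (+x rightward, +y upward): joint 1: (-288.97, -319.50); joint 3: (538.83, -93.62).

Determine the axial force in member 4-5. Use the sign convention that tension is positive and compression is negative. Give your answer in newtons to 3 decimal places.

N=7 nodes, M=11 members, R=3 reactions → 2N=14, M+R=14
member 0 (0-1): L=3.3449, (cx,cy)=(0.5166,0.8562)
member 1 (0-2): L=3.0090, (cx,cy)=(1.0000,0.0000)
member 2 (1-2): L=3.1374, (cx,cy)=(0.4083,-0.9128)
member 3 (1-3): L=2.8822, (cx,cy)=(0.9961,-0.0881)
member 4 (2-3): L=3.0562, (cx,cy)=(0.5203,0.8540)
member 5 (2-4): L=2.8360, (cx,cy)=(1.0000,0.0000)
member 6 (3-4): L=2.8922, (cx,cy)=(0.4308,-0.9024)
member 7 (3-5): L=2.8616, (cx,cy)=(0.9991,0.0423)
member 8 (4-5): L=3.1718, (cx,cy)=(0.5085,0.8610)
member 9 (4-6): L=3.2550, (cx,cy)=(1.0000,0.0000)
member 10 (5-6): L=3.1866, (cx,cy)=(0.5153,-0.8570)
solve A·x = −loads:
  F[0-1] = -282.0974 N (compression)
  F[0-2] = +395.5928 N (tension)
  F[1-2] = -103.3773 N (compression)
  F[1-3] = +186.1701 N (tension)
  F[2-3] = +110.4999 N (tension)
  F[2-4] = +295.8957 N (tension)
  F[3-4] = -199.9675 N (compression)
  F[3-5] = -209.9336 N (compression)
  F[4-5] = +209.5835 N (tension)
  F[4-6] = +103.1624 N (tension)
  F[5-6] = -200.2065 N (compression)
  Rx@0 = -249.8600 N
  Ry@0 = +241.5386 N
  Ry@6 = +171.5814 N

209.583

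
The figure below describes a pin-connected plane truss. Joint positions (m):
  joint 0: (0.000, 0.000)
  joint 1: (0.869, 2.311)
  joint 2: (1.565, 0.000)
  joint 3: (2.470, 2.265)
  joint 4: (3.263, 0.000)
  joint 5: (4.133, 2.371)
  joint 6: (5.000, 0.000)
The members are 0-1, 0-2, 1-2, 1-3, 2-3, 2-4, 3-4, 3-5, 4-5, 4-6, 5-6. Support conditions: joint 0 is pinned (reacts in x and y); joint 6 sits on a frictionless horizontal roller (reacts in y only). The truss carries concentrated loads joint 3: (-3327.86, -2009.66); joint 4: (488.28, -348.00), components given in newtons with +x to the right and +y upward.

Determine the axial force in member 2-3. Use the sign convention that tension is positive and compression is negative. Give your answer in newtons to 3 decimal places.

N=7 nodes, M=11 members, R=3 reactions → 2N=14, M+R=14
member 0 (0-1): L=2.4690, (cx,cy)=(0.3520,0.9360)
member 1 (0-2): L=1.5650, (cx,cy)=(1.0000,0.0000)
member 2 (1-2): L=2.4135, (cx,cy)=(0.2884,-0.9575)
member 3 (1-3): L=1.6017, (cx,cy)=(0.9996,-0.0287)
member 4 (2-3): L=2.4391, (cx,cy)=(0.3710,0.9286)
member 5 (2-4): L=1.6980, (cx,cy)=(1.0000,0.0000)
member 6 (3-4): L=2.3998, (cx,cy)=(0.3304,-0.9438)
member 7 (3-5): L=1.6664, (cx,cy)=(0.9980,0.0636)
member 8 (4-5): L=2.5256, (cx,cy)=(0.3445,0.9388)
member 9 (4-6): L=1.7370, (cx,cy)=(1.0000,0.0000)
member 10 (5-6): L=2.5245, (cx,cy)=(0.3434,-0.9392)
solve A·x = −loads:
  F[0-1] = -2826.1413 N (compression)
  F[0-2] = -1844.8725 N (compression)
  F[1-2] = +2816.8909 N (tension)
  F[1-3] = -1807.7714 N (compression)
  F[2-3] = -2904.5563 N (compression)
  F[2-4] = +45.1442 N (tension)
  F[3-4] = +688.0478 N (tension)
  F[3-5] = +216.2130 N (tension)
  F[4-5] = -321.0469 N (compression)
  F[4-6] = -105.1823 N (compression)
  F[5-6] = +306.2715 N (tension)
  Rx@0 = +2839.5800 N
  Ry@0 = +2645.3037 N
  Ry@6 = -287.6437 N

-2904.556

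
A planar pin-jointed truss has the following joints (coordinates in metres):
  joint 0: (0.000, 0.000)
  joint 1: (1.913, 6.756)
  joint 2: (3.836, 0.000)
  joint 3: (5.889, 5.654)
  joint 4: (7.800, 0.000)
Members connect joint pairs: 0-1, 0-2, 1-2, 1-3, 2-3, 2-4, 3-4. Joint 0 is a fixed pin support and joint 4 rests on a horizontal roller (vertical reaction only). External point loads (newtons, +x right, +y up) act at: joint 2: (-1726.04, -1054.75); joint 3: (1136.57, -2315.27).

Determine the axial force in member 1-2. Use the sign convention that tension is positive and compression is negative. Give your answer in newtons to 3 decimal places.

340.133

N=5 nodes, M=7 members, R=3 reactions → 2N=10, M+R=10
member 0 (0-1): L=7.0216, (cx,cy)=(0.2724,0.9622)
member 1 (0-2): L=3.8360, (cx,cy)=(1.0000,0.0000)
member 2 (1-2): L=7.0243, (cx,cy)=(0.2738,-0.9618)
member 3 (1-3): L=4.1259, (cx,cy)=(0.9637,-0.2671)
member 4 (2-3): L=6.0152, (cx,cy)=(0.3413,0.9400)
member 5 (2-4): L=3.9640, (cx,cy)=(1.0000,0.0000)
member 6 (3-4): L=5.9682, (cx,cy)=(0.3202,-0.9474)
solve A·x = −loads:
  F[0-1] = -290.3879 N (compression)
  F[0-2] = -510.3555 N (compression)
  F[1-2] = +340.1327 N (tension)
  F[1-3] = -178.7229 N (compression)
  F[2-3] = +774.0928 N (tension)
  F[2-4] = +1044.6001 N (tension)
  F[3-4] = -3262.3769 N (compression)
  Rx@0 = +589.4700 N
  Ry@0 = +279.4030 N
  Ry@4 = +3090.6170 N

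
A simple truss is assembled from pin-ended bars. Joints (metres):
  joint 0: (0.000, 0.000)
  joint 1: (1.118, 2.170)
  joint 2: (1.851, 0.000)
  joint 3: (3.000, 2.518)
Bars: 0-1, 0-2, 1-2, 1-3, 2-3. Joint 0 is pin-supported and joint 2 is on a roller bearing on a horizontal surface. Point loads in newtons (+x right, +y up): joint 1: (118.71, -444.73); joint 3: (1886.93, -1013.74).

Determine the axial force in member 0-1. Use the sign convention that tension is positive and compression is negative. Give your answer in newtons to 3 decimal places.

3553.845

N=4 nodes, M=5 members, R=3 reactions → 2N=8, M+R=8
member 0 (0-1): L=2.4411, (cx,cy)=(0.4580,0.8890)
member 1 (0-2): L=1.8510, (cx,cy)=(1.0000,0.0000)
member 2 (1-2): L=2.2905, (cx,cy)=(0.3200,-0.9474)
member 3 (1-3): L=1.9139, (cx,cy)=(0.9833,0.1818)
member 4 (2-3): L=2.7678, (cx,cy)=(0.4151,0.9098)
solve A·x = −loads:
  F[0-1] = +3553.8453 N (tension)
  F[0-2] = +377.9937 N (tension)
  F[1-2] = -3303.1678 N (compression)
  F[1-3] = +2609.5275 N (tension)
  F[2-3] = -1635.8432 N (compression)
  Rx@0 = -2005.6400 N
  Ry@0 = -3159.2062 N
  Ry@2 = +4617.6762 N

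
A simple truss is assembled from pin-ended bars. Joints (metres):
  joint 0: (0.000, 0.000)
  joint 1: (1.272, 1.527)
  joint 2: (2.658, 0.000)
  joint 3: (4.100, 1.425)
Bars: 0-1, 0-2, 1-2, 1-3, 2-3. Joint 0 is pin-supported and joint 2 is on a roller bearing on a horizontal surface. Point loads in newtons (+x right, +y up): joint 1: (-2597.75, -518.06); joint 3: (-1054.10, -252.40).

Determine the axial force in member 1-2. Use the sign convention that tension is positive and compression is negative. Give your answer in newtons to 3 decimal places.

N=4 nodes, M=5 members, R=3 reactions → 2N=8, M+R=8
member 0 (0-1): L=1.9874, (cx,cy)=(0.6400,0.7683)
member 1 (0-2): L=2.6580, (cx,cy)=(1.0000,0.0000)
member 2 (1-2): L=2.0622, (cx,cy)=(0.6721,-0.7405)
member 3 (1-3): L=2.8298, (cx,cy)=(0.9994,-0.0360)
member 4 (2-3): L=2.0273, (cx,cy)=(0.7113,0.7029)
solve A·x = −loads:
  F[0-1] = -2851.2159 N (compression)
  F[0-2] = -1826.9694 N (compression)
  F[1-2] = +2296.4580 N (tension)
  F[1-3] = -771.0658 N (compression)
  F[2-3] = -398.6229 N (compression)
  Rx@0 = +3651.8500 N
  Ry@0 = +2190.7175 N
  Ry@2 = -1420.2575 N

2296.458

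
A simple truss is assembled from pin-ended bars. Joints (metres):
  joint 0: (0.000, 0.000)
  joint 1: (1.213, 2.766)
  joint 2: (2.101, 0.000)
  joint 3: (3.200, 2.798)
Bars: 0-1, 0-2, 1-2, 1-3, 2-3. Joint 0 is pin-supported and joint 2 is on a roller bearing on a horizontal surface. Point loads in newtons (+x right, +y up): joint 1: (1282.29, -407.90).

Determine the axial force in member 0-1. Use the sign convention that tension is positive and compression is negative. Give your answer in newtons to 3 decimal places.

N=4 nodes, M=5 members, R=3 reactions → 2N=8, M+R=8
member 0 (0-1): L=3.0203, (cx,cy)=(0.4016,0.9158)
member 1 (0-2): L=2.1010, (cx,cy)=(1.0000,0.0000)
member 2 (1-2): L=2.9050, (cx,cy)=(0.3057,-0.9521)
member 3 (1-3): L=1.9873, (cx,cy)=(0.9999,0.0161)
member 4 (2-3): L=3.0061, (cx,cy)=(0.3656,0.9308)
solve A·x = −loads:
  F[0-1] = +1655.1011 N (tension)
  F[0-2] = +617.5722 N (tension)
  F[1-2] = -2020.3563 N (compression)
  F[1-3] = +0.0000 N (tension)
  F[2-3] = +0.0000 N (tension)
  Rx@0 = -1282.2900 N
  Ry@0 = -1515.7539 N
  Ry@2 = +1923.6539 N

1655.101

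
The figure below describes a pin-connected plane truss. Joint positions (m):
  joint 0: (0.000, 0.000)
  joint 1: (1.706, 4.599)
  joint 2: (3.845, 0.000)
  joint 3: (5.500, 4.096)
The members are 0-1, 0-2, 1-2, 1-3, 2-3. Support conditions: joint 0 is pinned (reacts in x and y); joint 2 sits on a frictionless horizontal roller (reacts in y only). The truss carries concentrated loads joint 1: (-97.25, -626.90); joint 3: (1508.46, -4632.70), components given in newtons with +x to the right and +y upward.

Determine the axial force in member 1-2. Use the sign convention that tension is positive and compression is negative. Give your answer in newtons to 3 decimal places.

-4619.012

N=4 nodes, M=5 members, R=3 reactions → 2N=8, M+R=8
member 0 (0-1): L=4.9052, (cx,cy)=(0.3478,0.9376)
member 1 (0-2): L=3.8450, (cx,cy)=(1.0000,0.0000)
member 2 (1-2): L=5.0721, (cx,cy)=(0.4217,-0.9067)
member 3 (1-3): L=3.8272, (cx,cy)=(0.9913,-0.1314)
member 4 (2-3): L=4.4177, (cx,cy)=(0.3746,0.9272)
solve A·x = −loads:
  F[0-1] = +3344.7166 N (tension)
  F[0-2] = +247.9431 N (tension)
  F[1-2] = -4619.0115 N (compression)
  F[1-3] = +3236.5182 N (tension)
  F[2-3] = -4537.7952 N (compression)
  Rx@0 = -1411.2100 N
  Ry@0 = -3135.9113 N
  Ry@2 = +8395.5113 N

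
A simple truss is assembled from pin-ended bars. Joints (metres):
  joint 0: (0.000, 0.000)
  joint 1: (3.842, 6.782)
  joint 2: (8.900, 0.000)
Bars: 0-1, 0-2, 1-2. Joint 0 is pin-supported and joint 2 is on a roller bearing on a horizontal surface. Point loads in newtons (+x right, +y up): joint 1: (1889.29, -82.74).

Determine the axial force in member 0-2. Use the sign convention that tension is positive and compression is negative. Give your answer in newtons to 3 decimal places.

1100.349

N=3 nodes, M=3 members, R=3 reactions → 2N=6, M+R=6
member 0 (0-1): L=7.7946, (cx,cy)=(0.4929,0.8701)
member 1 (0-2): L=8.9000, (cx,cy)=(1.0000,0.0000)
member 2 (1-2): L=8.4604, (cx,cy)=(0.5978,-0.8016)
solve A·x = −loads:
  F[0-1] = +1600.6020 N (tension)
  F[0-2] = +1100.3492 N (tension)
  F[1-2] = -1840.5355 N (compression)
  Rx@0 = -1889.2900 N
  Ry@0 = -1392.6591 N
  Ry@2 = +1475.3991 N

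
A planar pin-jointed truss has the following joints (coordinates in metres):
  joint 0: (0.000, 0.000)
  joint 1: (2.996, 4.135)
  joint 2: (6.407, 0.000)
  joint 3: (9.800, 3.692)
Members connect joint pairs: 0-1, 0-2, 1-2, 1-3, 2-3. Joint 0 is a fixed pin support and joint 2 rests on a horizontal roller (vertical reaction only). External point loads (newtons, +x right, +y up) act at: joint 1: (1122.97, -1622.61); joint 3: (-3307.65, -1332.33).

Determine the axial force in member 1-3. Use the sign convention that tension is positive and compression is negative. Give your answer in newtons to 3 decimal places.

N=4 nodes, M=5 members, R=3 reactions → 2N=8, M+R=8
member 0 (0-1): L=5.1063, (cx,cy)=(0.5867,0.8098)
member 1 (0-2): L=6.4070, (cx,cy)=(1.0000,0.0000)
member 2 (1-2): L=5.3603, (cx,cy)=(0.6363,-0.7714)
member 3 (1-3): L=6.8184, (cx,cy)=(0.9979,-0.0650)
member 4 (2-3): L=5.0143, (cx,cy)=(0.6767,0.7363)
solve A·x = −loads:
  F[0-1] = -1654.2034 N (compression)
  F[0-2] = -1214.1145 N (compression)
  F[1-2] = -201.0389 N (compression)
  F[1-3] = -1969.7681 N (compression)
  F[2-3] = -1983.3259 N (compression)
  Rx@0 = +2184.6800 N
  Ry@0 = +1339.5489 N
  Ry@2 = +1615.3911 N

-1969.768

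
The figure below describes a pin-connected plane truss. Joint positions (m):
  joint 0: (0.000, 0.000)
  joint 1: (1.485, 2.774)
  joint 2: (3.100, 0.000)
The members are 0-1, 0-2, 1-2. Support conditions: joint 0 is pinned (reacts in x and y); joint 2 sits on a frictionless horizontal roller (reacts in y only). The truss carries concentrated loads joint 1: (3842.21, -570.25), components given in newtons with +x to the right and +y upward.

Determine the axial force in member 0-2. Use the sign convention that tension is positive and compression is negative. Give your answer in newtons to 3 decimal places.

N=3 nodes, M=3 members, R=3 reactions → 2N=6, M+R=6
member 0 (0-1): L=3.1465, (cx,cy)=(0.4720,0.8816)
member 1 (0-2): L=3.1000, (cx,cy)=(1.0000,0.0000)
member 2 (1-2): L=3.2099, (cx,cy)=(0.5031,-0.8642)
solve A·x = −loads:
  F[0-1] = +3562.8393 N (tension)
  F[0-2] = +2160.7037 N (tension)
  F[1-2] = -4294.4830 N (compression)
  Rx@0 = -3842.2100 N
  Ry@0 = -3141.0764 N
  Ry@2 = +3711.3264 N

2160.704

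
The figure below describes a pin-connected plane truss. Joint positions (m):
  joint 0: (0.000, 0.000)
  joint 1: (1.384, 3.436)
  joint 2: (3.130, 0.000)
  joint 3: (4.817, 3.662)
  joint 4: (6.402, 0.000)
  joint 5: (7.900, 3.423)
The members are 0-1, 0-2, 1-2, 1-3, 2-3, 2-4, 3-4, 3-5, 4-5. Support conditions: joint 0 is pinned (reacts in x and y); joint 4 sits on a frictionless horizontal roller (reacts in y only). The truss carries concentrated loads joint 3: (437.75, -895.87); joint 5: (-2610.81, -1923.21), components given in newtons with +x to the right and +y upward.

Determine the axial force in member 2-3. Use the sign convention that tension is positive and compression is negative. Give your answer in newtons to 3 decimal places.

-951.382

N=6 nodes, M=9 members, R=3 reactions → 2N=12, M+R=12
member 0 (0-1): L=3.7043, (cx,cy)=(0.3736,0.9276)
member 1 (0-2): L=3.1300, (cx,cy)=(1.0000,0.0000)
member 2 (1-2): L=3.8542, (cx,cy)=(0.4530,-0.8915)
member 3 (1-3): L=3.4404, (cx,cy)=(0.9978,0.0657)
member 4 (2-3): L=4.0319, (cx,cy)=(0.4184,0.9083)
member 5 (2-4): L=3.2720, (cx,cy)=(1.0000,0.0000)
member 6 (3-4): L=3.9903, (cx,cy)=(0.3972,-0.9177)
member 7 (3-5): L=3.0922, (cx,cy)=(0.9970,-0.0773)
member 8 (4-5): L=3.7364, (cx,cy)=(0.4009,0.9161)
solve A·x = −loads:
  F[0-1] = -988.9495 N (compression)
  F[0-2] = -1803.5650 N (compression)
  F[1-2] = +969.2622 N (tension)
  F[1-3] = -810.3366 N (compression)
  F[2-3] = -951.3825 N (compression)
  F[2-4] = -966.4026 N (compression)
  F[3-4] = +167.9243 N (tension)
  F[3-5] = -1716.2431 N (compression)
  F[4-5] = -2244.1068 N (compression)
  Rx@0 = +2173.0600 N
  Ry@0 = +917.3301 N
  Ry@4 = +1901.7499 N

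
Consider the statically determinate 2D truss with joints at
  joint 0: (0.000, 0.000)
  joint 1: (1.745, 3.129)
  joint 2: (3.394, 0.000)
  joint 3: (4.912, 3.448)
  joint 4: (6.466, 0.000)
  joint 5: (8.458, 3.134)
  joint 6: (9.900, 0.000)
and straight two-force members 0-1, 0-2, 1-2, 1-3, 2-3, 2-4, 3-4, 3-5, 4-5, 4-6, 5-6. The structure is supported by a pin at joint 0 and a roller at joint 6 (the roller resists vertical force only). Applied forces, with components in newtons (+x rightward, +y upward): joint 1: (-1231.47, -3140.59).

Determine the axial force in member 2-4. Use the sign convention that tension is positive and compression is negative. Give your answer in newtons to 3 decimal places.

N=7 nodes, M=11 members, R=3 reactions → 2N=14, M+R=14
member 0 (0-1): L=3.5827, (cx,cy)=(0.4871,0.8734)
member 1 (0-2): L=3.3940, (cx,cy)=(1.0000,0.0000)
member 2 (1-2): L=3.5369, (cx,cy)=(0.4662,-0.8847)
member 3 (1-3): L=3.1830, (cx,cy)=(0.9950,0.1002)
member 4 (2-3): L=3.7674, (cx,cy)=(0.4029,0.9152)
member 5 (2-4): L=3.0720, (cx,cy)=(1.0000,0.0000)
member 6 (3-4): L=3.7820, (cx,cy)=(0.4109,-0.9117)
member 7 (3-5): L=3.5599, (cx,cy)=(0.9961,-0.0882)
member 8 (4-5): L=3.7135, (cx,cy)=(0.5364,0.8439)
member 9 (4-6): L=3.4340, (cx,cy)=(1.0000,0.0000)
member 10 (5-6): L=3.4498, (cx,cy)=(0.4180,-0.9085)
solve A·x = −loads:
  F[0-1] = -3407.7809 N (compression)
  F[0-2] = +428.3381 N (tension)
  F[1-2] = -222.7224 N (compression)
  F[1-3] = -326.1416 N (compression)
  F[2-3] = +215.2851 N (tension)
  F[2-4] = +237.7538 N (tension)
  F[3-4] = -163.7112 N (compression)
  F[3-5] = -171.1533 N (compression)
  F[4-5] = +176.8504 N (tension)
  F[4-6] = +75.6196 N (tension)
  F[5-6] = -180.9118 N (compression)
  Rx@0 = +1231.4700 N
  Ry@0 = +2976.2405 N
  Ry@6 = +164.3495 N

237.754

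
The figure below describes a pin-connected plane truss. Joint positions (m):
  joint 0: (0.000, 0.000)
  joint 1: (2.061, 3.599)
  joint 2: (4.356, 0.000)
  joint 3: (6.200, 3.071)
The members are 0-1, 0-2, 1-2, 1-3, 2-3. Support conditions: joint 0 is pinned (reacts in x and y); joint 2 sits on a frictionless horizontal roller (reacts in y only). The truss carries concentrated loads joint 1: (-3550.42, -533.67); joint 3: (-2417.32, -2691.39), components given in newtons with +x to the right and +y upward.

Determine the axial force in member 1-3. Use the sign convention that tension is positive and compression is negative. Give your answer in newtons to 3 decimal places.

N=4 nodes, M=5 members, R=3 reactions → 2N=8, M+R=8
member 0 (0-1): L=4.1474, (cx,cy)=(0.4969,0.8678)
member 1 (0-2): L=4.3560, (cx,cy)=(1.0000,0.0000)
member 2 (1-2): L=4.2685, (cx,cy)=(0.5377,-0.8432)
member 3 (1-3): L=4.1725, (cx,cy)=(0.9920,-0.1265)
member 4 (2-3): L=3.5821, (cx,cy)=(0.5148,0.8573)
solve A·x = −loads:
  F[0-1] = -4355.3258 N (compression)
  F[0-2] = -3803.3883 N (compression)
  F[1-2] = +3962.1787 N (tension)
  F[1-3] = -750.2819 N (compression)
  F[2-3] = -3250.0471 N (compression)
  Rx@0 = +5967.7400 N
  Ry@0 = +3779.4768 N
  Ry@2 = -554.4168 N

-750.282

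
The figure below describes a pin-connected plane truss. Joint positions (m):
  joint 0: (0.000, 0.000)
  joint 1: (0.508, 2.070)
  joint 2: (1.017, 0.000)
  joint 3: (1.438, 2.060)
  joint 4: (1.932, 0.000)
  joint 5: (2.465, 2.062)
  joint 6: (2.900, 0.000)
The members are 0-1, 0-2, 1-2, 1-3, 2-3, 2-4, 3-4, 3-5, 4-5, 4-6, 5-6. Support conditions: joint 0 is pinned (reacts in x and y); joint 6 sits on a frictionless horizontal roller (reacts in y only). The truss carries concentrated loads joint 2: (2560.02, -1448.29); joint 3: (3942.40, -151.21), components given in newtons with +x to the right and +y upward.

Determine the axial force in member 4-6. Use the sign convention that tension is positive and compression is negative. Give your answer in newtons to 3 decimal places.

713.751

N=7 nodes, M=11 members, R=3 reactions → 2N=14, M+R=14
member 0 (0-1): L=2.1314, (cx,cy)=(0.2383,0.9712)
member 1 (0-2): L=1.0170, (cx,cy)=(1.0000,0.0000)
member 2 (1-2): L=2.1317, (cx,cy)=(0.2388,-0.9711)
member 3 (1-3): L=0.9301, (cx,cy)=(0.9999,-0.0108)
member 4 (2-3): L=2.1026, (cx,cy)=(0.2002,0.9797)
member 5 (2-4): L=0.9150, (cx,cy)=(1.0000,0.0000)
member 6 (3-4): L=2.1184, (cx,cy)=(0.2332,-0.9724)
member 7 (3-5): L=1.0270, (cx,cy)=(1.0000,0.0019)
member 8 (4-5): L=2.1298, (cx,cy)=(0.2503,0.9682)
member 9 (4-6): L=0.9680, (cx,cy)=(1.0000,0.0000)
member 10 (5-6): L=2.1074, (cx,cy)=(0.2064,-0.9785)
solve A·x = −loads:
  F[0-1] = +1836.7750 N (tension)
  F[0-2] = +6064.6460 N (tension)
  F[1-2] = -1846.7107 N (compression)
  F[1-3] = +878.7840 N (tension)
  F[2-3] = +3308.5844 N (tension)
  F[2-4] = +2401.1881 N (tension)
  F[3-4] = -3482.4484 N (compression)
  F[3-5] = -1589.1037 N (compression)
  F[4-5] = +3497.7418 N (tension)
  F[4-6] = +713.7508 N (tension)
  F[5-6] = -3457.8101 N (compression)
  Rx@0 = -6502.4200 N
  Ry@0 = -1783.8431 N
  Ry@6 = +3383.3431 N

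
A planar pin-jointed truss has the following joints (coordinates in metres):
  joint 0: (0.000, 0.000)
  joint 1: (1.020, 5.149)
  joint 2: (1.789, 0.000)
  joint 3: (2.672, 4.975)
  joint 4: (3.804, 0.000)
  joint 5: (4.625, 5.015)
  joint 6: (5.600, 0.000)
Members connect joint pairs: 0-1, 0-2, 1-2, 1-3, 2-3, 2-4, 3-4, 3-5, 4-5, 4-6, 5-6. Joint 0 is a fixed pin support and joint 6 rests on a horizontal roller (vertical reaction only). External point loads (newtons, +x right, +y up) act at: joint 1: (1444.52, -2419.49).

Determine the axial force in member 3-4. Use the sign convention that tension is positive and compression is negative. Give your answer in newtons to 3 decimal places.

-1827.441

N=7 nodes, M=11 members, R=3 reactions → 2N=14, M+R=14
member 0 (0-1): L=5.2491, (cx,cy)=(0.1943,0.9809)
member 1 (0-2): L=1.7890, (cx,cy)=(1.0000,0.0000)
member 2 (1-2): L=5.2061, (cx,cy)=(0.1477,-0.9890)
member 3 (1-3): L=1.6611, (cx,cy)=(0.9945,-0.1047)
member 4 (2-3): L=5.0528, (cx,cy)=(0.1748,0.9846)
member 5 (2-4): L=2.0150, (cx,cy)=(1.0000,0.0000)
member 6 (3-4): L=5.1022, (cx,cy)=(0.2219,-0.9751)
member 7 (3-5): L=1.9534, (cx,cy)=(0.9998,0.0205)
member 8 (4-5): L=5.0818, (cx,cy)=(0.1616,0.9869)
member 9 (4-6): L=1.7960, (cx,cy)=(1.0000,0.0000)
member 10 (5-6): L=5.1089, (cx,cy)=(0.1908,-0.9816)
solve A·x = −loads:
  F[0-1] = -663.2556 N (compression)
  F[0-2] = +1573.4042 N (tension)
  F[1-2] = -1646.8421 N (compression)
  F[1-3] = -1337.5052 N (compression)
  F[2-3] = +1654.2329 N (tension)
  F[2-4] = +1041.0599 N (tension)
  F[3-4] = -1827.4409 N (compression)
  F[3-5] = -635.7448 N (compression)
  F[4-5] = +1805.6156 N (tension)
  F[4-6] = +343.8994 N (tension)
  F[5-6] = -1801.9972 N (compression)
  Rx@0 = -1444.5200 N
  Ry@0 = +650.6126 N
  Ry@6 = +1768.8774 N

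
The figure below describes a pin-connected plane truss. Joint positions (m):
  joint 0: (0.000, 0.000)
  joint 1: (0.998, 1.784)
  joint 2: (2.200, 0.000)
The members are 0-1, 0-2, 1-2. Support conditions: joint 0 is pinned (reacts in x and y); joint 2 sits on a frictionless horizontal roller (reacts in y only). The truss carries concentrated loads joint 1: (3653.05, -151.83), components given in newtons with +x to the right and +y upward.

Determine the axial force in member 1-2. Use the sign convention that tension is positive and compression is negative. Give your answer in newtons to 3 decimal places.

-3654.991

N=3 nodes, M=3 members, R=3 reactions → 2N=6, M+R=6
member 0 (0-1): L=2.0442, (cx,cy)=(0.4882,0.8727)
member 1 (0-2): L=2.2000, (cx,cy)=(1.0000,0.0000)
member 2 (1-2): L=2.1512, (cx,cy)=(0.5588,-0.8293)
solve A·x = −loads:
  F[0-1] = +3299.2572 N (tension)
  F[0-2] = +2042.2998 N (tension)
  F[1-2] = -3654.9914 N (compression)
  Rx@0 = -3653.0500 N
  Ry@0 = -2879.3371 N
  Ry@2 = +3031.1671 N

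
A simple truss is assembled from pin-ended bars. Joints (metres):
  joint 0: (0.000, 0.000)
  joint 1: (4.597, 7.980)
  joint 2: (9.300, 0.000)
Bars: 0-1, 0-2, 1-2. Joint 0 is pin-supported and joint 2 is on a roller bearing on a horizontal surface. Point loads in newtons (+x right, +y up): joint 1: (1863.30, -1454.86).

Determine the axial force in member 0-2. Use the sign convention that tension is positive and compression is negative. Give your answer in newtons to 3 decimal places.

N=3 nodes, M=3 members, R=3 reactions → 2N=6, M+R=6
member 0 (0-1): L=9.2094, (cx,cy)=(0.4992,0.8665)
member 1 (0-2): L=9.3000, (cx,cy)=(1.0000,0.0000)
member 2 (1-2): L=9.2628, (cx,cy)=(0.5077,-0.8615)
solve A·x = −loads:
  F[0-1] = +996.0800 N (tension)
  F[0-2] = +1366.0921 N (tension)
  F[1-2] = -2690.5752 N (compression)
  Rx@0 = -1863.3000 N
  Ry@0 = -863.1105 N
  Ry@2 = +2317.9705 N

1366.092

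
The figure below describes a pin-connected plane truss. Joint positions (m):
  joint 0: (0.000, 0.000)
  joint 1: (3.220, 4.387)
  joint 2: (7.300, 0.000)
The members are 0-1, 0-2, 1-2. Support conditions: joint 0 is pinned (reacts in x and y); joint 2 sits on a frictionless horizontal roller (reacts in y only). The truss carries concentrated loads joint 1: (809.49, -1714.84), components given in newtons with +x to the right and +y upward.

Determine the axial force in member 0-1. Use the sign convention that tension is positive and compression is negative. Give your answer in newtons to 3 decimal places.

-585.448

N=3 nodes, M=3 members, R=3 reactions → 2N=6, M+R=6
member 0 (0-1): L=5.4419, (cx,cy)=(0.5917,0.8062)
member 1 (0-2): L=7.3000, (cx,cy)=(1.0000,0.0000)
member 2 (1-2): L=5.9910, (cx,cy)=(0.6810,-0.7323)
solve A·x = −loads:
  F[0-1] = -585.4478 N (compression)
  F[0-2] = +1155.9031 N (tension)
  F[1-2] = -1697.3097 N (compression)
  Rx@0 = -809.4900 N
  Ry@0 = +471.9609 N
  Ry@2 = +1242.8791 N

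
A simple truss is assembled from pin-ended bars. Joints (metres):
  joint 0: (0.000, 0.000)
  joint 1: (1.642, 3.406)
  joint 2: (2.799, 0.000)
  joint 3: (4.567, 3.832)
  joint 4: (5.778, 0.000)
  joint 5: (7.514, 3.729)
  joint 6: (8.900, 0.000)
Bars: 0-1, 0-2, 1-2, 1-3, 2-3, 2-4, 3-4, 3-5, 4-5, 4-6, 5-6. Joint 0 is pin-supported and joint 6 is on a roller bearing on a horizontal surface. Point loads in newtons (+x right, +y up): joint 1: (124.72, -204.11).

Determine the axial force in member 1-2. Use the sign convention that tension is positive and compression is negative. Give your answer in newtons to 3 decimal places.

N=7 nodes, M=11 members, R=3 reactions → 2N=14, M+R=14
member 0 (0-1): L=3.7811, (cx,cy)=(0.4343,0.9008)
member 1 (0-2): L=2.7990, (cx,cy)=(1.0000,0.0000)
member 2 (1-2): L=3.5971, (cx,cy)=(0.3216,-0.9469)
member 3 (1-3): L=2.9559, (cx,cy)=(0.9896,0.1441)
member 4 (2-3): L=4.2202, (cx,cy)=(0.4189,0.9080)
member 5 (2-4): L=2.9790, (cx,cy)=(1.0000,0.0000)
member 6 (3-4): L=4.0188, (cx,cy)=(0.3013,-0.9535)
member 7 (3-5): L=2.9488, (cx,cy)=(0.9994,-0.0349)
member 8 (4-5): L=4.1133, (cx,cy)=(0.4220,0.9066)
member 9 (4-6): L=3.1220, (cx,cy)=(1.0000,0.0000)
member 10 (5-6): L=3.9782, (cx,cy)=(0.3484,-0.9373)
solve A·x = −loads:
  F[0-1] = -131.7991 N (compression)
  F[0-2] = +181.9552 N (tension)
  F[1-2] = -112.5960 N (compression)
  F[1-3] = -147.2770 N (compression)
  F[2-3] = +117.4130 N (tension)
  F[2-4] = +96.5507 N (tension)
  F[3-4] = -86.9710 N (compression)
  F[3-5] = -70.3863 N (compression)
  F[4-5] = +91.4746 N (tension)
  F[4-6] = +31.7368 N (tension)
  F[5-6] = -91.0943 N (compression)
  Rx@0 = -124.7200 N
  Ry@0 = +118.7229 N
  Ry@6 = +85.3871 N

-112.596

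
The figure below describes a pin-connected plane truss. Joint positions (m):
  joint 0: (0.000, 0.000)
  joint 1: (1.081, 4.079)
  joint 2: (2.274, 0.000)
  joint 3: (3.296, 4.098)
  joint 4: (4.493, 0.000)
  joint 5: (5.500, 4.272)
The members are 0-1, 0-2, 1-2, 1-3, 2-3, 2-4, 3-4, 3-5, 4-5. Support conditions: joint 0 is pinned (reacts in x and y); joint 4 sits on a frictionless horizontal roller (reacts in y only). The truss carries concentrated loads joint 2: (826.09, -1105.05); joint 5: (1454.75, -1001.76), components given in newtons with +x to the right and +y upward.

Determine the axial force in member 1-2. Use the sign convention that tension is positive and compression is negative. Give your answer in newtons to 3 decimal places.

-1101.164

N=6 nodes, M=9 members, R=3 reactions → 2N=12, M+R=12
member 0 (0-1): L=4.2198, (cx,cy)=(0.2562,0.9666)
member 1 (0-2): L=2.2740, (cx,cy)=(1.0000,0.0000)
member 2 (1-2): L=4.2499, (cx,cy)=(0.2807,-0.9598)
member 3 (1-3): L=2.2151, (cx,cy)=(1.0000,0.0086)
member 4 (2-3): L=4.2235, (cx,cy)=(0.2420,0.9703)
member 5 (2-4): L=2.2190, (cx,cy)=(1.0000,0.0000)
member 6 (3-4): L=4.2692, (cx,cy)=(0.2804,-0.9599)
member 7 (3-5): L=2.2109, (cx,cy)=(0.9969,0.0787)
member 8 (4-5): L=4.3891, (cx,cy)=(0.2294,0.9733)
solve A·x = −loads:
  F[0-1] = +1098.6134 N (tension)
  F[0-2] = +1999.4053 N (tension)
  F[1-2] = -1101.1643 N (compression)
  F[1-3] = +590.5683 N (tension)
  F[2-3] = +2228.1553 N (tension)
  F[2-4] = +325.0378 N (tension)
  F[3-4] = -2115.8487 N (compression)
  F[3-5] = +1728.3101 N (tension)
  F[4-5] = -1168.9651 N (compression)
  Rx@0 = -2280.8400 N
  Ry@0 = -1061.9538 N
  Ry@4 = +3168.7638 N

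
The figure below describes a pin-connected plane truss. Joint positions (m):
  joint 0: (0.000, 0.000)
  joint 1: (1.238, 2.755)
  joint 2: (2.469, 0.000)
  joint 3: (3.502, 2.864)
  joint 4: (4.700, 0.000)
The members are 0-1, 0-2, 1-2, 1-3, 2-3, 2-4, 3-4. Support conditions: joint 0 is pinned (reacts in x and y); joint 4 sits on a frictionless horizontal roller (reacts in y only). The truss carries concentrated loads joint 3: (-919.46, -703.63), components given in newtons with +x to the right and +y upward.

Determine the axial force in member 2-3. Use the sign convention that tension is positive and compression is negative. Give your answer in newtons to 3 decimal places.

-753.064

N=5 nodes, M=7 members, R=3 reactions → 2N=10, M+R=10
member 0 (0-1): L=3.0204, (cx,cy)=(0.4099,0.9121)
member 1 (0-2): L=2.4690, (cx,cy)=(1.0000,0.0000)
member 2 (1-2): L=3.0175, (cx,cy)=(0.4080,-0.9130)
member 3 (1-3): L=2.2666, (cx,cy)=(0.9988,0.0481)
member 4 (2-3): L=3.0446, (cx,cy)=(0.3393,0.9407)
member 5 (2-4): L=2.2310, (cx,cy)=(1.0000,0.0000)
member 6 (3-4): L=3.1045, (cx,cy)=(0.3859,-0.9225)
solve A·x = −loads:
  F[0-1] = -810.8799 N (compression)
  F[0-2] = -587.0943 N (compression)
  F[1-2] = +775.8937 N (tension)
  F[1-3] = -649.6446 N (compression)
  F[2-3] = -753.0638 N (compression)
  F[2-4] = -15.0605 N (compression)
  F[3-4] = +39.0275 N (tension)
  Rx@0 = +919.4600 N
  Ry@0 = +739.6345 N
  Ry@4 = -36.0045 N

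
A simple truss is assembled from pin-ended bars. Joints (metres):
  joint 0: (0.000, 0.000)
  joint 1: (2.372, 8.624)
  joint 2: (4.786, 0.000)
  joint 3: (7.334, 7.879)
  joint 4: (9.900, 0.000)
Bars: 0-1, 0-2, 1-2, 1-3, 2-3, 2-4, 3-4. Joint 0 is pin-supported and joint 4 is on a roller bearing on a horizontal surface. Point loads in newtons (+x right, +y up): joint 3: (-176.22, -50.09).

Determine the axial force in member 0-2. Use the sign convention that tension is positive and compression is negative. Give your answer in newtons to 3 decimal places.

-134.075

N=5 nodes, M=7 members, R=3 reactions → 2N=10, M+R=10
member 0 (0-1): L=8.9443, (cx,cy)=(0.2652,0.9642)
member 1 (0-2): L=4.7860, (cx,cy)=(1.0000,0.0000)
member 2 (1-2): L=8.9555, (cx,cy)=(0.2696,-0.9630)
member 3 (1-3): L=5.0176, (cx,cy)=(0.9889,-0.1485)
member 4 (2-3): L=8.2808, (cx,cy)=(0.3077,0.9515)
member 5 (2-4): L=5.1140, (cx,cy)=(1.0000,0.0000)
member 6 (3-4): L=8.2863, (cx,cy)=(0.3097,-0.9508)
solve A·x = −loads:
  F[0-1] = -158.9194 N (compression)
  F[0-2] = -134.0749 N (compression)
  F[1-2] = +172.9588 N (tension)
  F[1-3] = -89.7620 N (compression)
  F[2-3] = -175.0496 N (compression)
  F[2-4] = -33.5899 N (compression)
  F[3-4] = +108.4710 N (tension)
  Rx@0 = +176.2200 N
  Ry@0 = +153.2291 N
  Ry@4 = -103.1391 N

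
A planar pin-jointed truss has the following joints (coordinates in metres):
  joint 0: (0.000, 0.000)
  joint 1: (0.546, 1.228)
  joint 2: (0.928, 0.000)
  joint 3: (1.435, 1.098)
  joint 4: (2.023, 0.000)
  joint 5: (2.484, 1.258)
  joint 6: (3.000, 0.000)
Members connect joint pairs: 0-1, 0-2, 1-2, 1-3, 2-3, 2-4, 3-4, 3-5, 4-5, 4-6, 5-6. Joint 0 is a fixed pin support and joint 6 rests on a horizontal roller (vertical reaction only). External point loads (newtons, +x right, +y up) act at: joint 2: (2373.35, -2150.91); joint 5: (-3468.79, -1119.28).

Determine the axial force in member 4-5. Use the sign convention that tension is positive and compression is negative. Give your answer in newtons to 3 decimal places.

N=7 nodes, M=11 members, R=3 reactions → 2N=14, M+R=14
member 0 (0-1): L=1.3439, (cx,cy)=(0.4063,0.9138)
member 1 (0-2): L=0.9280, (cx,cy)=(1.0000,0.0000)
member 2 (1-2): L=1.2860, (cx,cy)=(0.2970,-0.9549)
member 3 (1-3): L=0.8985, (cx,cy)=(0.9895,-0.1447)
member 4 (2-3): L=1.2094, (cx,cy)=(0.4192,0.9079)
member 5 (2-4): L=1.0950, (cx,cy)=(1.0000,0.0000)
member 6 (3-4): L=1.2455, (cx,cy)=(0.4721,-0.8816)
member 7 (3-5): L=1.0611, (cx,cy)=(0.9886,0.1508)
member 8 (4-5): L=1.3398, (cx,cy)=(0.3441,0.9389)
member 9 (4-6): L=0.9770, (cx,cy)=(1.0000,0.0000)
member 10 (5-6): L=1.3597, (cx,cy)=(0.3795,-0.9252)
solve A·x = −loads:
  F[0-1] = -3428.3521 N (compression)
  F[0-2] = +297.4190 N (tension)
  F[1-2] = +3660.5500 N (tension)
  F[1-3] = -2506.5480 N (compression)
  F[2-3] = -1480.8310 N (compression)
  F[2-4] = -367.8321 N (compression)
  F[3-4] = +533.5494 N (tension)
  F[3-5] = -3391.6165 N (compression)
  F[4-5] = -500.9382 N (compression)
  F[4-6] = +56.4125 N (tension)
  F[5-6] = -148.6527 N (compression)
  Rx@0 = +1095.4400 N
  Ry@0 = +3132.6573 N
  Ry@6 = +137.5327 N

-500.938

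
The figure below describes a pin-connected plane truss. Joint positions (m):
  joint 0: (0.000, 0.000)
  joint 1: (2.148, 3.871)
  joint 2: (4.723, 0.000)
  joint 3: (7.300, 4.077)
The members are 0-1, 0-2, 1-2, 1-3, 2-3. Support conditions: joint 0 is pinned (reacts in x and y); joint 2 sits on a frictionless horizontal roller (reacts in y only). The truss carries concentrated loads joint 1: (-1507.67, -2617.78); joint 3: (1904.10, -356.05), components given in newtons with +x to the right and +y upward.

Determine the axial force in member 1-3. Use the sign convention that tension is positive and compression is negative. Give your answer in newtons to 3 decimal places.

2186.105

N=4 nodes, M=5 members, R=3 reactions → 2N=8, M+R=8
member 0 (0-1): L=4.4270, (cx,cy)=(0.4852,0.8744)
member 1 (0-2): L=4.7230, (cx,cy)=(1.0000,0.0000)
member 2 (1-2): L=4.6492, (cx,cy)=(0.5539,-0.8326)
member 3 (1-3): L=5.1561, (cx,cy)=(0.9992,0.0400)
member 4 (2-3): L=4.8232, (cx,cy)=(0.5343,0.8453)
solve A·x = −loads:
  F[0-1] = -943.4878 N (compression)
  F[0-2] = +854.2119 N (tension)
  F[1-2] = -2048.3141 N (compression)
  F[1-3] = +2186.1047 N (tension)
  F[2-3] = -524.5382 N (compression)
  Rx@0 = -396.4300 N
  Ry@0 = +824.9878 N
  Ry@2 = +2148.8422 N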